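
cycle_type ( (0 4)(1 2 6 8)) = 2.4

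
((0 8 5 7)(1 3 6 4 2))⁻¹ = (0 7 5 8)(1 2 4 6 3)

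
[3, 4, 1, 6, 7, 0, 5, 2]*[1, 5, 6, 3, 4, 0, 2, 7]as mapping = [0→3, 1→4, 2→5, 3→2, 4→7, 5→1, 6→0, 7→6]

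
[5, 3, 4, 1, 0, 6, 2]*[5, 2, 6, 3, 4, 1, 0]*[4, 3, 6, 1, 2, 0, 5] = [3, 1, 2, 6, 0, 4, 5]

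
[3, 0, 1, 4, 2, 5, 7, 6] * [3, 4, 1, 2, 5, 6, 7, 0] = [2, 3, 4, 5, 1, 6, 0, 7]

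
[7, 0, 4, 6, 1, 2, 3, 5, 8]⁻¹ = [1, 4, 5, 6, 2, 7, 3, 0, 8]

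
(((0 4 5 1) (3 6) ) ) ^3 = (0 1 5 4) (3 6) 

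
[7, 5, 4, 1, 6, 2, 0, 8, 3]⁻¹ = [6, 3, 5, 8, 2, 1, 4, 0, 7]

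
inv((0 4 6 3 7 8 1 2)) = (0 2 1 8 7 3 6 4)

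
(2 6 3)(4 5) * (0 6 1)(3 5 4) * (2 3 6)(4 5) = (0 2 1)(4 5 6)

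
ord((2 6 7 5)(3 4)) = 4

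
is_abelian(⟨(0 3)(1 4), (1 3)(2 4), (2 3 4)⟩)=no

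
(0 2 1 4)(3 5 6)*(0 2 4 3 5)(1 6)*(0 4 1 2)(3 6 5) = (0 1 6 3 4)(2 5)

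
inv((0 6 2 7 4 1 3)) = (0 3 1 4 7 2 6)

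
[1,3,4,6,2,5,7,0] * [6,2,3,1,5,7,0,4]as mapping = [0→2,1→1,2→5,3→0,4→3,5→7,6→4,7→6]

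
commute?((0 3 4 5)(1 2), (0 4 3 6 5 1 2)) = no:(0 3 4 5)(1 2)*(0 4 3 6 5 1 2) = (0 6 5 4 1), (0 4 3 6 5 1 2)*(0 3 4 5)(1 2) = (0 5 2 3 6)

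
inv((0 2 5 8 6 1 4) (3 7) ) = (0 4 1 6 8 5 2) (3 7) 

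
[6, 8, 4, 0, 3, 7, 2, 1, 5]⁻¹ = [3, 7, 6, 4, 2, 8, 0, 5, 1]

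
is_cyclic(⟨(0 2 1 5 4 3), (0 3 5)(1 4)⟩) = no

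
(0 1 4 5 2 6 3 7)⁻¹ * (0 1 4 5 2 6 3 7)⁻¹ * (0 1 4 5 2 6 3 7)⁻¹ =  (0 6 4 7 2 1 3 5)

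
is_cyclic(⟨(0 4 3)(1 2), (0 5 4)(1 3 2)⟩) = no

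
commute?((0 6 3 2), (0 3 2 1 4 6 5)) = no:(0 6 3 2)*(0 3 2 1 4 6 5) = (0 5)(1 4 6 2 3), (0 3 2 1 4 6 5)*(0 6 3 2) = (0 2 1 4 3)(5 6)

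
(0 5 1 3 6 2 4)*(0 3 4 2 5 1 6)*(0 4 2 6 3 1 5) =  (0 5 3 4 1 2 6) 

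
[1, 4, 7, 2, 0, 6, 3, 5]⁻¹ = [4, 0, 3, 6, 1, 7, 5, 2]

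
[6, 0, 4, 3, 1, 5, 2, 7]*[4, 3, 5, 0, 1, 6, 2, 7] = [2, 4, 1, 0, 3, 6, 5, 7]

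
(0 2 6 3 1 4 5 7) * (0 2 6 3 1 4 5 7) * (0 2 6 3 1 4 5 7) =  (0 3 5 2 1 7 6 4) 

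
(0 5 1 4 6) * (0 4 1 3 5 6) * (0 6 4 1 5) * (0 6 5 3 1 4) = (1 3 6 4 5)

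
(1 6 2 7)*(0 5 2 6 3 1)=(0 5 2 7)(1 3)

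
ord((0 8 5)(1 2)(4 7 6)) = 6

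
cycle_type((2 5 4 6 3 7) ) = 6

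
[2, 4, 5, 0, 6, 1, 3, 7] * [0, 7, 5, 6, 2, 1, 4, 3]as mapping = [0→5, 1→2, 2→1, 3→0, 4→4, 5→7, 6→6, 7→3]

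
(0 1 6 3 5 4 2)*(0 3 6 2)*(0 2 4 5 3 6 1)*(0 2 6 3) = (0 2 3)(1 4 6)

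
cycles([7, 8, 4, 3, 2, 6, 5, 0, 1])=(0 7)(1 8)(2 4)(5 6)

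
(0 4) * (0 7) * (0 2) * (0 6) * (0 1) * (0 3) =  (0 4 7 2 6 1 3)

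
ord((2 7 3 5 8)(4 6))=10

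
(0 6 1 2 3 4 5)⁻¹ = (0 5 4 3 2 1 6)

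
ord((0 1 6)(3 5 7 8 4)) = 15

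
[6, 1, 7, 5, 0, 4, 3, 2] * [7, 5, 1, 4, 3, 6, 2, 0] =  [2, 5, 0, 6, 7, 3, 4, 1]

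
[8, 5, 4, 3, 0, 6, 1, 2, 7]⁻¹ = [4, 6, 7, 3, 2, 1, 5, 8, 0]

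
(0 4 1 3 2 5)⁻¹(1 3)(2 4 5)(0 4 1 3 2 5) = (0 5 1)(2 3)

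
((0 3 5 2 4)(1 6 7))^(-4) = (0 3 5 2 4)(1 7 6)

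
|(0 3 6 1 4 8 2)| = 7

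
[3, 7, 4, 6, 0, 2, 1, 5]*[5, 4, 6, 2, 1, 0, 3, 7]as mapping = [0→2, 1→7, 2→1, 3→3, 4→5, 5→6, 6→4, 7→0]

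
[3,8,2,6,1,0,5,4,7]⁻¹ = [5,4,2,0,7,6,3,8,1]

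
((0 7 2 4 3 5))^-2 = (0 3 2)(4 7 5)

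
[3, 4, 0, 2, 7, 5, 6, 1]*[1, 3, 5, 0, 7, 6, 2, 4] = [0, 7, 1, 5, 4, 6, 2, 3]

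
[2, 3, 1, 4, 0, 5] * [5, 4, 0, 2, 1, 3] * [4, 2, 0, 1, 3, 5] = [4, 0, 3, 2, 5, 1]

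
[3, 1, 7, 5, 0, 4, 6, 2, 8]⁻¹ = [4, 1, 7, 0, 5, 3, 6, 2, 8]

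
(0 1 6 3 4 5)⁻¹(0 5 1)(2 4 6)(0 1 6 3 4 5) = (0 6 1)(2 5 3)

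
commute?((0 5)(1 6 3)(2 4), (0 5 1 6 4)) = no:(0 5)(1 6 3)(2 4) * (0 5 1 6 4) = (0 1 4 2)(3 6), (0 5 1 6 4) * (0 5)(1 6 3)(2 4) = (1 3)(2 4 5 6)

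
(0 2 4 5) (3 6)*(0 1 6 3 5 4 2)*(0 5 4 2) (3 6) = (0 5 1 3 6 4 2) 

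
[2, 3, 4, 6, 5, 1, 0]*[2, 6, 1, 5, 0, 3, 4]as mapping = [0→1, 1→5, 2→0, 3→4, 4→3, 5→6, 6→2]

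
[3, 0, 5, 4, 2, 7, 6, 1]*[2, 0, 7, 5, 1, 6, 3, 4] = [5, 2, 6, 1, 7, 4, 3, 0]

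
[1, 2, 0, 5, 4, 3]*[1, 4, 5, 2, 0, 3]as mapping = [0→4, 1→5, 2→1, 3→3, 4→0, 5→2]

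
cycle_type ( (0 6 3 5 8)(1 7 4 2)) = 4.5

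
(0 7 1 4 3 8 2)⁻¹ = (0 2 8 3 4 1 7)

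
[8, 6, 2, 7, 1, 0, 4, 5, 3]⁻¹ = [5, 4, 2, 8, 6, 7, 1, 3, 0]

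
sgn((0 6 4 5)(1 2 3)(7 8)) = 1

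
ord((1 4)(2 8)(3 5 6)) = 6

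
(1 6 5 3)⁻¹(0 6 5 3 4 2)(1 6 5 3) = (0 5 3 1 4 2)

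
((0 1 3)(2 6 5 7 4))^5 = (0 3 1)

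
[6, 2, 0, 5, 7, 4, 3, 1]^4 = [4, 3, 5, 1, 0, 2, 7, 6]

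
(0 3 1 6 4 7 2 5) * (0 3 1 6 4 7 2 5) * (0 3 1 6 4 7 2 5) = (0 6 2 3 4 5 1 7)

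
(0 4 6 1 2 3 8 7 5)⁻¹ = (0 5 7 8 3 2 1 6 4)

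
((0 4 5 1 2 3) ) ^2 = (0 5 2) (1 3 4) 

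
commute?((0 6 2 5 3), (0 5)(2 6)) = no:(0 6 2 5 3)*(0 5)(2 6) = (0 2)(3 5), (0 5)(2 6)*(0 6 2 5 3) = (0 3)(5 6)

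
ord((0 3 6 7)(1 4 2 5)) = 4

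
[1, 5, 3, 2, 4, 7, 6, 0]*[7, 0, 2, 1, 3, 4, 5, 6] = [0, 4, 1, 2, 3, 6, 5, 7]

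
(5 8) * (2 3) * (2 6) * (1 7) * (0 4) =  (0 4)(1 7)(2 3 6)(5 8)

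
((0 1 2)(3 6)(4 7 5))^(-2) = (0 1 2)(4 7 5)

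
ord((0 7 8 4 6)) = 5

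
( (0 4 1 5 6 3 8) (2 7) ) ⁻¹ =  (0 8 3 6 5 1 4) (2 7) 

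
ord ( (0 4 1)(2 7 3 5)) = 12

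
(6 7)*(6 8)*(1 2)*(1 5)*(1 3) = (1 2 5 3)(6 7 8)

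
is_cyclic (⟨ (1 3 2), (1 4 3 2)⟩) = no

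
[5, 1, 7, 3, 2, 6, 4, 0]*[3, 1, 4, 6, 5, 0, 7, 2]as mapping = [0→0, 1→1, 2→2, 3→6, 4→4, 5→7, 6→5, 7→3]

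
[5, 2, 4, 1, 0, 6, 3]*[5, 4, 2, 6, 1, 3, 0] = [3, 2, 1, 4, 5, 0, 6]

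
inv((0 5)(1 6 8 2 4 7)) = (0 5)(1 7 4 2 8 6)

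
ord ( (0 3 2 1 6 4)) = 6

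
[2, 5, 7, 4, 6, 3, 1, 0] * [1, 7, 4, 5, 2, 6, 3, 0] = [4, 6, 0, 2, 3, 5, 7, 1]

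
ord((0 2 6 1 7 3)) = 6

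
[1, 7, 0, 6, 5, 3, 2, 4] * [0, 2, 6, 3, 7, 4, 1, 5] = [2, 5, 0, 1, 4, 3, 6, 7]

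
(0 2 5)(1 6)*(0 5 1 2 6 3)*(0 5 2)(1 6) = (0 1 3 5 2 6)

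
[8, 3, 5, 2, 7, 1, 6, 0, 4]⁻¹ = [7, 5, 3, 1, 8, 2, 6, 4, 0]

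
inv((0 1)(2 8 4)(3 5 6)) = (0 1)(2 4 8)(3 6 5)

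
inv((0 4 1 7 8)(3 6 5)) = (0 8 7 1 4)(3 5 6)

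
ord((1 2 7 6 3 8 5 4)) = 8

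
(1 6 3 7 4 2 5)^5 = (1 2 7 6 5 4 3)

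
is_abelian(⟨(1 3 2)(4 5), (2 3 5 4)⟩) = no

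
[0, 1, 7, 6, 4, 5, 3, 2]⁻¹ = [0, 1, 7, 6, 4, 5, 3, 2]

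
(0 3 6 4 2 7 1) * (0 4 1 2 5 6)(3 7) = (0 7 2 3)(1 4 5 6)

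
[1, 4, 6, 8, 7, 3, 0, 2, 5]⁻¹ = [6, 0, 7, 5, 1, 8, 2, 4, 3]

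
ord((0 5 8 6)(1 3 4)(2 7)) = 12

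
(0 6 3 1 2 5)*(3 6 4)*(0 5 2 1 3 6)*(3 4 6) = (0 6)(3 4)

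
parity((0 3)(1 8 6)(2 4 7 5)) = even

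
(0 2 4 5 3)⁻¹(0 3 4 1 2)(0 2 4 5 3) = (0 5 1 4 2)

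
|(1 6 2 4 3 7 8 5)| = 8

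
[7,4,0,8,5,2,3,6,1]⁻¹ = [2,8,5,6,1,4,7,0,3]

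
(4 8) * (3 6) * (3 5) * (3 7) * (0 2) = (0 2)(3 6 5 7)(4 8)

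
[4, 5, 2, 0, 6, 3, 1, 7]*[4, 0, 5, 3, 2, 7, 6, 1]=[2, 7, 5, 4, 6, 3, 0, 1]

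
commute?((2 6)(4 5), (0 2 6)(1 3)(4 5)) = no:(2 6)(4 5)*(0 2 6)(1 3)(4 5) = (0 2)(1 3), (0 2 6)(1 3)(4 5)*(2 6)(4 5) = (0 6)(1 3)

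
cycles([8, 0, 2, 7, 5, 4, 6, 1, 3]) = (0 8 3 7 1)(4 5)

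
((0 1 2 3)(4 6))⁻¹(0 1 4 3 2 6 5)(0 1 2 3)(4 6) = (0 3 4 5 1 2 6)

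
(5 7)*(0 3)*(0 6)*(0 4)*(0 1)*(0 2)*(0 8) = (0 3 6 4 1 2 8)(5 7)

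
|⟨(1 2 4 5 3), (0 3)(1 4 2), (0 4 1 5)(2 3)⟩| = 720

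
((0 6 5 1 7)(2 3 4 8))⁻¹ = (0 7 1 5 6)(2 8 4 3)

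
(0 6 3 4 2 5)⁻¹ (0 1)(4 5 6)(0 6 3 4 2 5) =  (0 3 2)(1 6)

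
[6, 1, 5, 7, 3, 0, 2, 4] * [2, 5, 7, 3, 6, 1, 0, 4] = [0, 5, 1, 4, 3, 2, 7, 6]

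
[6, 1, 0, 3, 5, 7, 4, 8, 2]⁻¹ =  [2, 1, 8, 3, 6, 4, 0, 5, 7]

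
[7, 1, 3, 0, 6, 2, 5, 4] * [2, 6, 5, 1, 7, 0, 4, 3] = [3, 6, 1, 2, 4, 5, 0, 7]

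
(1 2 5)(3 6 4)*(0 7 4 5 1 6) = (0 7 4 3)(1 2)(5 6)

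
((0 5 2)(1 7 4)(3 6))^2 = (0 2 5)(1 4 7)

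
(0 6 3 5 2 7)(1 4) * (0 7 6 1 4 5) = (0 1 5 2 6 3)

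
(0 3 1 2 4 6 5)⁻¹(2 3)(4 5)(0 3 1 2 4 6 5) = (0 6)(1 4)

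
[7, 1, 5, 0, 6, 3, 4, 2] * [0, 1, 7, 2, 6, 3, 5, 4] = [4, 1, 3, 0, 5, 2, 6, 7]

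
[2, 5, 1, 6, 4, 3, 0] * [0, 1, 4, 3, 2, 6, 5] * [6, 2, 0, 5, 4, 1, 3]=[4, 3, 2, 1, 0, 5, 6] 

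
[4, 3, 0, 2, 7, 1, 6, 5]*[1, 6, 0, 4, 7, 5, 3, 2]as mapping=[0→7, 1→4, 2→1, 3→0, 4→2, 5→6, 6→3, 7→5]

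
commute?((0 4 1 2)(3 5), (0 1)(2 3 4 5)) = no:(0 4 1 2)(3 5)*(0 1)(2 3 4 5) = (0 5 4)(1 3 2), (0 1)(2 3 4 5)*(0 4 1 2)(3 5) = (0 2 5)(1 4 3)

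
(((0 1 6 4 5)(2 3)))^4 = (0 5 4 6 1)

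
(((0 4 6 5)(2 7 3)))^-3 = (0 4 6 5)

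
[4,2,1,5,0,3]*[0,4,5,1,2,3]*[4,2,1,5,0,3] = [1,3,0,5,4,2] 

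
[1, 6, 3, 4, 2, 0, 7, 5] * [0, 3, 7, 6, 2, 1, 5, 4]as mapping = [0→3, 1→5, 2→6, 3→2, 4→7, 5→0, 6→4, 7→1]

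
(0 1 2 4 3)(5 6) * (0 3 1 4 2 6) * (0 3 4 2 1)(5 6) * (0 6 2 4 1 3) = (0 4 6 2 3 1 5)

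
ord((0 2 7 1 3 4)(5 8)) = 6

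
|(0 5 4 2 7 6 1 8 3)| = 9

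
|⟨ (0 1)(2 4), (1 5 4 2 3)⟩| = 60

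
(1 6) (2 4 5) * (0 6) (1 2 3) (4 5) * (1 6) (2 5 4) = (0 1) (2 4) (3 6 5) 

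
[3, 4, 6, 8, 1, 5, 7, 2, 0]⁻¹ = [8, 4, 7, 0, 1, 5, 2, 6, 3]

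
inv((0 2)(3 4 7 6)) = (0 2)(3 6 7 4)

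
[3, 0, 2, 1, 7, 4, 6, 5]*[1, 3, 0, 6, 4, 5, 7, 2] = [6, 1, 0, 3, 2, 4, 7, 5]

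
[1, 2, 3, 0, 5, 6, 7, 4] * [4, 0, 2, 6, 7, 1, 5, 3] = [0, 2, 6, 4, 1, 5, 3, 7] 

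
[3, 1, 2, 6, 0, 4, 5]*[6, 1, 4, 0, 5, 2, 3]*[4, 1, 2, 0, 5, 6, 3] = [4, 1, 5, 0, 3, 6, 2]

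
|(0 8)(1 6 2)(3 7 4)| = 6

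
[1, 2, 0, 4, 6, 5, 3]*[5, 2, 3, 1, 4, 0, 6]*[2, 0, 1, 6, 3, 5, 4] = [1, 6, 5, 3, 4, 2, 0]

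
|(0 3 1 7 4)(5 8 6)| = 15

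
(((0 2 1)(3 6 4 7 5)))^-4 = (0 1 2)(3 6 4 7 5)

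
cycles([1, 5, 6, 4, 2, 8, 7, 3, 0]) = (0 1 5 8)(2 6 7 3 4)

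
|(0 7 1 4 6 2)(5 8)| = 6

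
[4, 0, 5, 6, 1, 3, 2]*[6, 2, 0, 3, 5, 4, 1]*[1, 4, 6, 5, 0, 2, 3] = [2, 3, 0, 4, 6, 5, 1] 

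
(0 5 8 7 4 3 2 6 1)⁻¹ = (0 1 6 2 3 4 7 8 5)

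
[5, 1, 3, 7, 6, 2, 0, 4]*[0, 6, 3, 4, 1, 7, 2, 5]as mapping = [0→7, 1→6, 2→4, 3→5, 4→2, 5→3, 6→0, 7→1]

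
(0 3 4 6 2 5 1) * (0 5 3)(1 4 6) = (1 5 4)(2 3 6)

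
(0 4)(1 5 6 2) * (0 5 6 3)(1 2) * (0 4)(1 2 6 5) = (1 5 3 4)(2 6)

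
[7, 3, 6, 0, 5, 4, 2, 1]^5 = [7, 3, 6, 0, 5, 4, 2, 1]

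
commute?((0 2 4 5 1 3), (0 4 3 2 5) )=no:(0 2 4 5 1 3)*(0 4 3 2 5)=(0 5 1 2 3 4), (0 4 3 2 5)*(0 2 4 5 1 3)=(0 5 2 1 3 4) 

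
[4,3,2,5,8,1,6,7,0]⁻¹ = [8,5,2,1,0,3,6,7,4]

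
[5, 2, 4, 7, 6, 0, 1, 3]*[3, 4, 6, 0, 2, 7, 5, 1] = [7, 6, 2, 1, 5, 3, 4, 0]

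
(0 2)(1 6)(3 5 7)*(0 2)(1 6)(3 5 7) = (3 7 5)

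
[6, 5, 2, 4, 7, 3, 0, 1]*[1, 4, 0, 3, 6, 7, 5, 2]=[5, 7, 0, 6, 2, 3, 1, 4]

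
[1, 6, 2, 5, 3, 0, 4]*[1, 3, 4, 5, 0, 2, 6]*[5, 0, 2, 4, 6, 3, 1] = [4, 1, 6, 2, 3, 0, 5]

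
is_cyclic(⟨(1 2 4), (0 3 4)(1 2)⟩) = no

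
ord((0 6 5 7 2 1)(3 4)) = 6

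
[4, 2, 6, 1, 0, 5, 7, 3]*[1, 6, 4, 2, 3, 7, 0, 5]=[3, 4, 0, 6, 1, 7, 5, 2]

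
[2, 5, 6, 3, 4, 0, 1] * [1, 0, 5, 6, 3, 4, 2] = [5, 4, 2, 6, 3, 1, 0]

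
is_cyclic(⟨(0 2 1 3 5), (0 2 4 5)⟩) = no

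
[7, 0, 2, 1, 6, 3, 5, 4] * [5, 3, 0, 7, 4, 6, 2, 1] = [1, 5, 0, 3, 2, 7, 6, 4]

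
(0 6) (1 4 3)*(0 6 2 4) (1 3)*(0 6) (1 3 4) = (0 2 1 6) (3 4) 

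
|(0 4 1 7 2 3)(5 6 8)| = 6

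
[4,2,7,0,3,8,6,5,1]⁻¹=[3,8,1,4,0,7,6,2,5]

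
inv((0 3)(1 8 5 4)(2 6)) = (0 3)(1 4 5 8)(2 6)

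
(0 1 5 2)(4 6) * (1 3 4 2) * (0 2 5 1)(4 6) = (0 3 6 5)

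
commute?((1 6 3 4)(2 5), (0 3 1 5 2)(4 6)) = no:(1 6 3 4)(2 5) * (0 3 1 5 2)(4 6) = (0 3 6 1 4 5), (0 3 1 5 2)(4 6) * (1 6 3 4)(2 5) = (0 4 3 6 1 2)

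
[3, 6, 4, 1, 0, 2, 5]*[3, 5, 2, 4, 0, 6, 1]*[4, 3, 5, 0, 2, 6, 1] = [2, 3, 4, 6, 0, 5, 1] 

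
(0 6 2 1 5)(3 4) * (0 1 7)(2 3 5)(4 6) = (0 4 5 1 2 7)(3 6)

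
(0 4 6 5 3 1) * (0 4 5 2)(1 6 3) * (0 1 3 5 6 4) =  (0 6 2 1)(3 4 5)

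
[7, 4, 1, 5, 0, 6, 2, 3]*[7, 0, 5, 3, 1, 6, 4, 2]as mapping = [0→2, 1→1, 2→0, 3→6, 4→7, 5→4, 6→5, 7→3]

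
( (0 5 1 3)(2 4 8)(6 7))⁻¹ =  (0 3 1 5)(2 8 4)(6 7)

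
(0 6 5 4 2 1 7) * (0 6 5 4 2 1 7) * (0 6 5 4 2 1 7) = (0 4 7 5 1 6 2)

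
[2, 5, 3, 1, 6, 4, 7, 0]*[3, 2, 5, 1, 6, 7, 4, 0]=[5, 7, 1, 2, 4, 6, 0, 3]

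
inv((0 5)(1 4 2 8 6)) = (0 5)(1 6 8 2 4)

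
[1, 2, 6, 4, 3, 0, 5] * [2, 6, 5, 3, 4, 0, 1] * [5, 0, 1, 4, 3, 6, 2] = [2, 6, 0, 3, 4, 1, 5]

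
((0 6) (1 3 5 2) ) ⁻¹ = (0 6) (1 2 5 3) 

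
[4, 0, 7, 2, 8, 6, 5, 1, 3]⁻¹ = [1, 7, 3, 8, 0, 6, 5, 2, 4]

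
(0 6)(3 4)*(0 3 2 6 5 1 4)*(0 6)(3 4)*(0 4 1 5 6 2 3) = (0 6 1)(2 4 3)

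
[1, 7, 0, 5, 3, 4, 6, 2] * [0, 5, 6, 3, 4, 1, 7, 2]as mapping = [0→5, 1→2, 2→0, 3→1, 4→3, 5→4, 6→7, 7→6]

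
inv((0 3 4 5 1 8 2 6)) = (0 6 2 8 1 5 4 3)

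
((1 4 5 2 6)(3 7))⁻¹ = (1 6 2 5 4)(3 7)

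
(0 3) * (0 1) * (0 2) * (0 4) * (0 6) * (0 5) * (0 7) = (0 3 1 2 4 6 5 7)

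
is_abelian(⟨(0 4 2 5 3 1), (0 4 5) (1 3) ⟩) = no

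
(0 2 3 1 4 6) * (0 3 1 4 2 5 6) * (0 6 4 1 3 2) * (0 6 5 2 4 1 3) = (0 2)(1 6 4 5)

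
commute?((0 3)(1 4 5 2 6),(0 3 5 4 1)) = no:(0 3)(1 4 5 2 6) * (0 3 5 4 1) = (0 5 2 6),(0 3 5 4 1) * (0 3)(1 4 5 2 6) = (1 3 2 6)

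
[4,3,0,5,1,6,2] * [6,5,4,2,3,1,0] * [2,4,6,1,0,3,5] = [1,6,5,4,3,2,0]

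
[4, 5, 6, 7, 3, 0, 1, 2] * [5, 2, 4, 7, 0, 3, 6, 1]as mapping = [0→0, 1→3, 2→6, 3→1, 4→7, 5→5, 6→2, 7→4]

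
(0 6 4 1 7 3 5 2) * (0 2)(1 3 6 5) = (0 5)(1 7 6 4 3)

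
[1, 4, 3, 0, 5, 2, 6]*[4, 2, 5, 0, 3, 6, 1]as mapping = [0→2, 1→3, 2→0, 3→4, 4→6, 5→5, 6→1]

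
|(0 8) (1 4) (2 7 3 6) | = 4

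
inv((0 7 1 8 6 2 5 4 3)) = (0 3 4 5 2 6 8 1 7)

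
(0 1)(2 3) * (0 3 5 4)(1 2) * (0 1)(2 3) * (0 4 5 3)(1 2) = (2 3 4)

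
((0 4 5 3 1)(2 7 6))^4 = (0 1 3 5 4)(2 7 6)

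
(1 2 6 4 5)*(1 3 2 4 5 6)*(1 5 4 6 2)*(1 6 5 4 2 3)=(1 5)(2 4 3 6)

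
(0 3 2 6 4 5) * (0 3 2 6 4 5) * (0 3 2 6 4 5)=(0 6)(2 5)(3 4)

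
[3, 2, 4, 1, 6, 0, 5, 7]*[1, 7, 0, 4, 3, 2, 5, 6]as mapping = [0→4, 1→0, 2→3, 3→7, 4→5, 5→1, 6→2, 7→6]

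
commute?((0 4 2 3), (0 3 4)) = no:(0 4 2 3) * (0 3 4) = (2 4), (0 3 4) * (0 4 2 3) = (2 3)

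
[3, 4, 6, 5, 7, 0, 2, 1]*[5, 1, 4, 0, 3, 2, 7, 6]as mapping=[0→0, 1→3, 2→7, 3→2, 4→6, 5→5, 6→4, 7→1]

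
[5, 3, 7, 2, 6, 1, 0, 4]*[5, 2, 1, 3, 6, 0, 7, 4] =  [0, 3, 4, 1, 7, 2, 5, 6]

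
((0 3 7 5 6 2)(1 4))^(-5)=(0 3 7 5 6 2)(1 4)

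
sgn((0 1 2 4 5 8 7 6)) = -1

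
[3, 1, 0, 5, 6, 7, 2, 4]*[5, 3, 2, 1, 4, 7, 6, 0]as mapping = [0→1, 1→3, 2→5, 3→7, 4→6, 5→0, 6→2, 7→4]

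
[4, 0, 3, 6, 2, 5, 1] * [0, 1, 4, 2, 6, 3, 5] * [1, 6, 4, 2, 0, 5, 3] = [3, 1, 4, 5, 0, 2, 6]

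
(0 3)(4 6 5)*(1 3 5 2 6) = (0 5 4 1 3)(2 6)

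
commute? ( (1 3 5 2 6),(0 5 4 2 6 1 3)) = no: (1 3 5 2 6)*(0 5 4 2 6 1 3) = (0 5 6 3 4 2 1),(0 5 4 2 6 1 3)*(1 3 5 2 6) = (0 2 1 5 4 6 3)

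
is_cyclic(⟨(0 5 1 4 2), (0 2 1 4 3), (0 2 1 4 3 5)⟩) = no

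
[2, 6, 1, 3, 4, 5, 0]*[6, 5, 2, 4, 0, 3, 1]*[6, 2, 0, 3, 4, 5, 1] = [0, 2, 5, 4, 6, 3, 1]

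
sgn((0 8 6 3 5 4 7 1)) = -1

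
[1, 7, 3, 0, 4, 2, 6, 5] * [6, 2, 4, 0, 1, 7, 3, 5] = [2, 5, 0, 6, 1, 4, 3, 7]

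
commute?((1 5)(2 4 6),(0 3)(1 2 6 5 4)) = no:(1 5)(2 4 6)*(0 3)(1 2 6 5 4) = (0 3)(1 4 5 2),(0 3)(1 2 6 5 4)*(1 5)(2 4 6) = (0 3)(1 4 5 6)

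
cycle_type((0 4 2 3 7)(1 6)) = 2.5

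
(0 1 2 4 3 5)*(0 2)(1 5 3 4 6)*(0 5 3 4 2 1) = (0 3 4 2 6)(1 5)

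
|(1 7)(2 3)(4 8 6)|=6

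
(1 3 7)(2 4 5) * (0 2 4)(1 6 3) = (0 2)(3 7 6)(4 5)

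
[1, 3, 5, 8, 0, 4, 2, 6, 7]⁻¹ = [4, 0, 6, 1, 5, 2, 7, 8, 3]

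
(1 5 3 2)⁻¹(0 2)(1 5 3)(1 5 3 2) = (0 1)(2 5 3)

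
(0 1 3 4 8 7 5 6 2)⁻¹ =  (0 2 6 5 7 8 4 3 1)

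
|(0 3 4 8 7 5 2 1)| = 8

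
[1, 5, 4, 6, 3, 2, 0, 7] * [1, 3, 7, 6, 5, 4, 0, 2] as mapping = [0→3, 1→4, 2→5, 3→0, 4→6, 5→7, 6→1, 7→2] 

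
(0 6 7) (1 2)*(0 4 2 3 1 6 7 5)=(0 7 4 2 6 5) (1 3) 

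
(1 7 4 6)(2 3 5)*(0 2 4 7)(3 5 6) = (0 2 5 4 3 6 1)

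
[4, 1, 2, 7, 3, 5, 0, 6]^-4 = [4, 1, 2, 7, 3, 5, 0, 6]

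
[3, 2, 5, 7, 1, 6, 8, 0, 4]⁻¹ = [7, 4, 1, 0, 8, 2, 5, 3, 6]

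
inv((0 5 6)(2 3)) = (0 6 5)(2 3)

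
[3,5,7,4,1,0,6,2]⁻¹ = [5,4,7,0,3,1,6,2]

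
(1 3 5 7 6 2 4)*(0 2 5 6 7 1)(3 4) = (0 2 3 6 5 1 4)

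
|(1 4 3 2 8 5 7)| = 7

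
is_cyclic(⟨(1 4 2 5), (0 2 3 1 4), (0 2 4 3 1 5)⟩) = no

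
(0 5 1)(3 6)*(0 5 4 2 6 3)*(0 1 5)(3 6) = (0 4 2 3 6 1)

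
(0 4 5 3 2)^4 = (0 2 3 5 4)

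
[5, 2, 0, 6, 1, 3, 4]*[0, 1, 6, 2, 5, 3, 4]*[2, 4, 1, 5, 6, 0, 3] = [5, 3, 2, 6, 4, 1, 0]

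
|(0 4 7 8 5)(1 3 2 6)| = 20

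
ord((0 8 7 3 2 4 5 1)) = 8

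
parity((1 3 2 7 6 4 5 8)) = odd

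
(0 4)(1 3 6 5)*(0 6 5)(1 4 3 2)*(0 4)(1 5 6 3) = (0 1 2 5)(3 6 4)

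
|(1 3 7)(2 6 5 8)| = 12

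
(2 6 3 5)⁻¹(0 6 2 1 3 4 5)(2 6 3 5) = (0 3 6 1 5 4 2)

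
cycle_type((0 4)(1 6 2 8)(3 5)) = 2^2.4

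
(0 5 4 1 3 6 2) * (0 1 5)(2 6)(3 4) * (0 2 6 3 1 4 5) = (0 2 4)(1 5)(3 6)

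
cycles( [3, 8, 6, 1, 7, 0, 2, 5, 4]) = (0 3 1 8 4 7 5)(2 6)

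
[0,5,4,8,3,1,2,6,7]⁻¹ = [0,5,6,4,2,1,7,8,3]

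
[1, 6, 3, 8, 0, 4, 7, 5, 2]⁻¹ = [4, 0, 8, 2, 5, 7, 1, 6, 3]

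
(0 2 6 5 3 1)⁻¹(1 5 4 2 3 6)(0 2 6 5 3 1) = (0 3 4 6 1 5)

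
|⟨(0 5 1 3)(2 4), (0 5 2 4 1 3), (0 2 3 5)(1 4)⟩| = 720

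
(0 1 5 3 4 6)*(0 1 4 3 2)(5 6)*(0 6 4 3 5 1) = (0 3 5 2 6)(1 4)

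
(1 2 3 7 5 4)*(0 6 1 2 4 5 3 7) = (0 6 1 4 2 7 3) 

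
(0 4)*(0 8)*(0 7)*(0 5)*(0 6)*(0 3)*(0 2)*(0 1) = (0 4 8 7 5 6 3 2 1)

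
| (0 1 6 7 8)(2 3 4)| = 15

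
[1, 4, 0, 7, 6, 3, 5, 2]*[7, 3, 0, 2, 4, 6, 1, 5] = [3, 4, 7, 5, 1, 2, 6, 0]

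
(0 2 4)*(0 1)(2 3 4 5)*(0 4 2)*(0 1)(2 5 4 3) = (0 2 4)(1 3 5)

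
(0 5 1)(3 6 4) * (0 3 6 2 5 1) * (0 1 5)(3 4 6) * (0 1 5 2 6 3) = (0 2 1 4)(3 6)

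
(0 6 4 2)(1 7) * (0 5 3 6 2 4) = (0 2 5 3 6)(1 7)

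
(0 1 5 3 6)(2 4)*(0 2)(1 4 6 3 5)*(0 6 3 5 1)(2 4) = (0 2 3 5 1)(4 6)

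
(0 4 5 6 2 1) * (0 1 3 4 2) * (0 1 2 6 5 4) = (0 6 1 2 3)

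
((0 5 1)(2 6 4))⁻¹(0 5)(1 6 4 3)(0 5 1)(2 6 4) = (0 4 2 3)(1 5)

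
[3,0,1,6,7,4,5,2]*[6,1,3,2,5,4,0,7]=[2,6,1,0,7,5,4,3] 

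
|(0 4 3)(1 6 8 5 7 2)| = 6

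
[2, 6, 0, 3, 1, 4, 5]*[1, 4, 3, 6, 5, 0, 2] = [3, 2, 1, 6, 4, 5, 0]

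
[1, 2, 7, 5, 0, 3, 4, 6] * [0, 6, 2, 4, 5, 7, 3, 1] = [6, 2, 1, 7, 0, 4, 5, 3]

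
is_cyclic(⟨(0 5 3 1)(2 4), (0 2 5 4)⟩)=no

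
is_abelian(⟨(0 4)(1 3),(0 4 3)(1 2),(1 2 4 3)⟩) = no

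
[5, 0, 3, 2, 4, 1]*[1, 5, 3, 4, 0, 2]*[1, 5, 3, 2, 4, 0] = [3, 5, 4, 2, 1, 0]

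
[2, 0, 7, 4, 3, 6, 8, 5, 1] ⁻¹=[1, 8, 0, 4, 3, 7, 5, 2, 6] 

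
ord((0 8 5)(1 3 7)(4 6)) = 6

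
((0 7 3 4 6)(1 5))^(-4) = (0 7 3 4 6)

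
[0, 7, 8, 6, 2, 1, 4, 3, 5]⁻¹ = [0, 5, 4, 7, 6, 8, 3, 1, 2]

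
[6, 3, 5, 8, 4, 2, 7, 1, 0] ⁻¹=[8, 7, 5, 1, 4, 2, 0, 6, 3] 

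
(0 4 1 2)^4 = ()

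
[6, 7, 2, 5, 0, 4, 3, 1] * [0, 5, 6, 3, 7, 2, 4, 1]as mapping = [0→4, 1→1, 2→6, 3→2, 4→0, 5→7, 6→3, 7→5]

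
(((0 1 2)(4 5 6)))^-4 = (0 2 1)(4 6 5)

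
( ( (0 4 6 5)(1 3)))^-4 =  ()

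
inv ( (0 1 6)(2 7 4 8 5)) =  (0 6 1)(2 5 8 4 7)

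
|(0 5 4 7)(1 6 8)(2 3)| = 12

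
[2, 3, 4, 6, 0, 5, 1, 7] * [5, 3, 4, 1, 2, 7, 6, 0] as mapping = [0→4, 1→1, 2→2, 3→6, 4→5, 5→7, 6→3, 7→0] 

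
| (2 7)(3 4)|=2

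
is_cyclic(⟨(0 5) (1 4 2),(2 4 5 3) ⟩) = no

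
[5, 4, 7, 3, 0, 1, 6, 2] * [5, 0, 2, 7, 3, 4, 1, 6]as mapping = [0→4, 1→3, 2→6, 3→7, 4→5, 5→0, 6→1, 7→2]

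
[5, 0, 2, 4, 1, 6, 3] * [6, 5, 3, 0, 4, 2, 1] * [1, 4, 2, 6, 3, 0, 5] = [2, 5, 6, 3, 0, 4, 1]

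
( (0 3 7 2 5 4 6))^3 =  (0 2 6 7 4 3 5)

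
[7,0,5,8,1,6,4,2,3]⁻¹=[1,4,7,8,6,2,5,0,3]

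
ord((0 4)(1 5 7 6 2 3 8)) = 14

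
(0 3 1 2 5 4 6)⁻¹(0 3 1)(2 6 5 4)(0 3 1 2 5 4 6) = (0 4 6 5)(1 2 3)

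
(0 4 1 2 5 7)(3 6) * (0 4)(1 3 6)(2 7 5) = (1 7 4 3)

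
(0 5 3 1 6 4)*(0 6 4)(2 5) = (0 2 5 3 1 4 6)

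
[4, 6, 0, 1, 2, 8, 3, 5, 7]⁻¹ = [2, 3, 4, 6, 0, 7, 1, 8, 5]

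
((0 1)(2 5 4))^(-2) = (2 5 4)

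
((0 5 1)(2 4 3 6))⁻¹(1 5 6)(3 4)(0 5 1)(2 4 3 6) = (0 1 2)(3 6)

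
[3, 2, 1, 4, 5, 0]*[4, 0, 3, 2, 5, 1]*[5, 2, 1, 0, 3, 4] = [1, 0, 5, 4, 2, 3]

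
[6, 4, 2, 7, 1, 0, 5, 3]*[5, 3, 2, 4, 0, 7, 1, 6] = [1, 0, 2, 6, 3, 5, 7, 4]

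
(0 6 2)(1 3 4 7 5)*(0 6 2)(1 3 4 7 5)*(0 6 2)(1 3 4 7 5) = (1 7 3 5 4)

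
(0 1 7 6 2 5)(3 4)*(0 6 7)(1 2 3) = (0 2 5 6 3 4 1)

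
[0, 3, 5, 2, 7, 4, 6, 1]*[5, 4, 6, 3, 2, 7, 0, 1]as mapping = [0→5, 1→3, 2→7, 3→6, 4→1, 5→2, 6→0, 7→4]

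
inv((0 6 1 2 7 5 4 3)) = (0 3 4 5 7 2 1 6)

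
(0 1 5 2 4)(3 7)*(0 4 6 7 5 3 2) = (0 1 3 5)(2 6 7)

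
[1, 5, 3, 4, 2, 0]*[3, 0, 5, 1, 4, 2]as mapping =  [0→0, 1→2, 2→1, 3→4, 4→5, 5→3]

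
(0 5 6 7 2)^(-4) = (0 5 6 7 2)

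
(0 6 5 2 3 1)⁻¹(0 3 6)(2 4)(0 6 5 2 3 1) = (1 5 6)(3 4)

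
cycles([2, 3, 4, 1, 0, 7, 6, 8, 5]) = (0 2 4)(1 3)(5 7 8)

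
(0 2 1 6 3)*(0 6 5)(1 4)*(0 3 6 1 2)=(1 5 3)(2 4)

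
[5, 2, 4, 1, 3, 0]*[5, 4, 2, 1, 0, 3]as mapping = [0→3, 1→2, 2→0, 3→4, 4→1, 5→5]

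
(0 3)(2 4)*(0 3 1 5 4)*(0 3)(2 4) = (0 1 5 2 3)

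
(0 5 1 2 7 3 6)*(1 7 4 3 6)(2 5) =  (0 2 4 3 1 5 7 6)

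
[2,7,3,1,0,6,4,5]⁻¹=[4,3,0,2,6,7,5,1]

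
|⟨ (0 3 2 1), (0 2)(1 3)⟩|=4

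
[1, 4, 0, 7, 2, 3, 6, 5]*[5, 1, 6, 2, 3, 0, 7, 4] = [1, 3, 5, 4, 6, 2, 7, 0]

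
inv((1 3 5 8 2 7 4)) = (1 4 7 2 8 5 3)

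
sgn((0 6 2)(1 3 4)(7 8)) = -1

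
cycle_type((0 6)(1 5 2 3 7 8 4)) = 2.7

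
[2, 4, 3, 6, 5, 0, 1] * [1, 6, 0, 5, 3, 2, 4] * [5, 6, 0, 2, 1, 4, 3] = [5, 2, 4, 1, 0, 6, 3]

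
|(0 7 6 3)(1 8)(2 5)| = 4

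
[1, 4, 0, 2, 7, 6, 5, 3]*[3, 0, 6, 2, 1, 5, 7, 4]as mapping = [0→0, 1→1, 2→3, 3→6, 4→4, 5→7, 6→5, 7→2]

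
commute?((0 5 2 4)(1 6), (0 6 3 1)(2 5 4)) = no:(0 5 2 4)(1 6)*(0 6 3 1)(2 5 4) = (0 4 6)(1 3), (0 6 3 1)(2 5 4)*(0 5 2 4)(1 6) = (0 1 5)(3 6)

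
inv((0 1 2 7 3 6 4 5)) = (0 5 4 6 3 7 2 1)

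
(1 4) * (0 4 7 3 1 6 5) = (0 4 6 5)(1 7 3)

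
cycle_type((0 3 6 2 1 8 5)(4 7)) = 2.7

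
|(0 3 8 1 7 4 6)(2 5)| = 14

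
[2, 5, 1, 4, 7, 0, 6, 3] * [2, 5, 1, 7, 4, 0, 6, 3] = [1, 0, 5, 4, 3, 2, 6, 7]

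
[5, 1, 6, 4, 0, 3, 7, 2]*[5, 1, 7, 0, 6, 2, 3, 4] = [2, 1, 3, 6, 5, 0, 4, 7]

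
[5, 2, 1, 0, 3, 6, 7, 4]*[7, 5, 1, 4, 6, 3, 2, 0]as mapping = [0→3, 1→1, 2→5, 3→7, 4→4, 5→2, 6→0, 7→6]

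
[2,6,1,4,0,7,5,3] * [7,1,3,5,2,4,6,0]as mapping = [0→3,1→6,2→1,3→2,4→7,5→0,6→4,7→5]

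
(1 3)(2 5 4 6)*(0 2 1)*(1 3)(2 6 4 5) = (0 6 3)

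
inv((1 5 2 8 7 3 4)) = (1 4 3 7 8 2 5)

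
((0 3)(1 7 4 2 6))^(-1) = (0 3)(1 6 2 4 7)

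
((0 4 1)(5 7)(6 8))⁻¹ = (0 1 4)(5 7)(6 8)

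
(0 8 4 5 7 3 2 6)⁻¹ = (0 6 2 3 7 5 4 8)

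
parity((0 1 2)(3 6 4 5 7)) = even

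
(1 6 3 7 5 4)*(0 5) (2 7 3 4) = (0 5 2 7) (1 6 4) 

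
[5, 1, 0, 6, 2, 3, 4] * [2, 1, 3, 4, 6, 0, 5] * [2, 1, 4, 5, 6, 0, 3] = [2, 1, 4, 0, 5, 6, 3]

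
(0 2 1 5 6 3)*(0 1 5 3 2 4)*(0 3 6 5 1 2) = (0 4 3 2 1 6)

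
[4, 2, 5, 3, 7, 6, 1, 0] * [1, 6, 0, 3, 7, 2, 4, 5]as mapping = [0→7, 1→0, 2→2, 3→3, 4→5, 5→4, 6→6, 7→1]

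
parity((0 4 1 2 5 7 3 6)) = odd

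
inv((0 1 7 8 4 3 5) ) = (0 5 3 4 8 7 1) 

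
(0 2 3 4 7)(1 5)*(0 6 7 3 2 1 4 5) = (0 1)(3 5 4)(6 7)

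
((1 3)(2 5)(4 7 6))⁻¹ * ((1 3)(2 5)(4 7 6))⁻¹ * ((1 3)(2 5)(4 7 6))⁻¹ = (1 3)(2 5)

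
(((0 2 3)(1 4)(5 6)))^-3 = (1 4)(5 6)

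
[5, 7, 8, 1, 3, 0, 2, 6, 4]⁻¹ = [5, 3, 6, 4, 8, 0, 7, 1, 2]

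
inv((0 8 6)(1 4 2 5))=(0 6 8)(1 5 2 4)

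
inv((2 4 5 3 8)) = (2 8 3 5 4)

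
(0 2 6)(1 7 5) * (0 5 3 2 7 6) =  (0 7 3 2)(1 6 5)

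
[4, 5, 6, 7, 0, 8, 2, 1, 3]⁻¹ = [4, 7, 6, 8, 0, 1, 2, 3, 5]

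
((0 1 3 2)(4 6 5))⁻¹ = (0 2 3 1)(4 5 6)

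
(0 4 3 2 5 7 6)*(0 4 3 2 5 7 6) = (0 3 5 6 4 2 7)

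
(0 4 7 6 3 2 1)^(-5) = (0 7 3 1 4 6 2)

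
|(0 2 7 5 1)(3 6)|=10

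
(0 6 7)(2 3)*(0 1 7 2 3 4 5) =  (0 6 2 4 5)(1 7)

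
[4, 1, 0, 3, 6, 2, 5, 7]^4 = [2, 1, 5, 3, 0, 6, 4, 7]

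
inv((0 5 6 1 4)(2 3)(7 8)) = (0 4 1 6 5)(2 3)(7 8)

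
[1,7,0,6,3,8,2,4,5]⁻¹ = [2,0,6,4,7,8,3,1,5]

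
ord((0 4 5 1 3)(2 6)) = 10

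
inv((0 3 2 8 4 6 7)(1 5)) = (0 7 6 4 8 2 3)(1 5)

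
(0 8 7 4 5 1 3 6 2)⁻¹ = (0 2 6 3 1 5 4 7 8)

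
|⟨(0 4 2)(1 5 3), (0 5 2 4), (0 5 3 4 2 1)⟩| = 120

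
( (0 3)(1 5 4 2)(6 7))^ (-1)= (0 3)(1 2 4 5)(6 7)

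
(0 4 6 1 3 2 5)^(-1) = (0 5 2 3 1 6 4)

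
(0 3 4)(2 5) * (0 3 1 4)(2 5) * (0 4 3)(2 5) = (0 1 3 4)(2 5)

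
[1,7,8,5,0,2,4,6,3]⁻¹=[4,0,5,8,6,3,7,1,2]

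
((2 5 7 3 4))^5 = ()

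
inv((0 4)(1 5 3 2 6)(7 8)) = (0 4)(1 6 2 3 5)(7 8)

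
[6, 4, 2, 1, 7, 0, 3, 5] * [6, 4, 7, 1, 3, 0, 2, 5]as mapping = [0→2, 1→3, 2→7, 3→4, 4→5, 5→6, 6→1, 7→0]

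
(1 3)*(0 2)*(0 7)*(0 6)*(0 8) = (0 2 7 6 8)(1 3)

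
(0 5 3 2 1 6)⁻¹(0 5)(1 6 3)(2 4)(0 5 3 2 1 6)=(0 2 6)(1 4)(3 5)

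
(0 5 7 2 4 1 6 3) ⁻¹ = (0 3 6 1 4 2 7 5) 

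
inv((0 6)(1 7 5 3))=(0 6)(1 3 5 7)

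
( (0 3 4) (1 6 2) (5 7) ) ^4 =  (0 3 4) (1 6 2) 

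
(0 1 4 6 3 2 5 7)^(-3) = (0 2 4 7 3 1 5 6)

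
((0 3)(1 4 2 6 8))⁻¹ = (0 3)(1 8 6 2 4)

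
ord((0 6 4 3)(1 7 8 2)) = 4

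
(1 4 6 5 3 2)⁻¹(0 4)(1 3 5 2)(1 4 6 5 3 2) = (0 6)(1 4 2 3)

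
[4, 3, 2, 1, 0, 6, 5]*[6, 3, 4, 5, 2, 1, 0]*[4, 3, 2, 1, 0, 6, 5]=[2, 6, 0, 1, 5, 4, 3]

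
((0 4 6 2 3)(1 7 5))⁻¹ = (0 3 2 6 4)(1 5 7)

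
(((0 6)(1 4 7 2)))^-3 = (0 6)(1 4 7 2)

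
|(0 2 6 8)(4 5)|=4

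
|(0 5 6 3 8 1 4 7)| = 8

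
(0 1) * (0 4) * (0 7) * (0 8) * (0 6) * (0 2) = (0 1 4 7 8 6 2)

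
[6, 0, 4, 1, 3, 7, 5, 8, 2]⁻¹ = [1, 3, 8, 4, 2, 6, 0, 5, 7]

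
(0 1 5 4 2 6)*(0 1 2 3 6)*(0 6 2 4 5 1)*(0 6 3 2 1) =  (0 4 2 3 1)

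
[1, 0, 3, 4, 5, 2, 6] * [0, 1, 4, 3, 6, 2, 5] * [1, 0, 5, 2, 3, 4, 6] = [0, 1, 2, 6, 5, 3, 4]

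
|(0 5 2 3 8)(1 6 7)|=15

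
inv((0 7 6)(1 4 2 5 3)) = (0 6 7)(1 3 5 2 4)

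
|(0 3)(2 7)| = 2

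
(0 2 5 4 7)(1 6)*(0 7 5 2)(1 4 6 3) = (1 3)(4 5 6)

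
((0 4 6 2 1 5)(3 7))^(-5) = (0 4 6 2 1 5)(3 7)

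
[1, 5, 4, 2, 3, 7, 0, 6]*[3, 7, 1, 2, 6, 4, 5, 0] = [7, 4, 6, 1, 2, 0, 3, 5]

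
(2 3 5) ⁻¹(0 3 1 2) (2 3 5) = (0 5 1 3) 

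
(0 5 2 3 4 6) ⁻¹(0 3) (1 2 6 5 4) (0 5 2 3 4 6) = (0 2 6 1 3) (4 5) 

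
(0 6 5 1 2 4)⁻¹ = (0 4 2 1 5 6)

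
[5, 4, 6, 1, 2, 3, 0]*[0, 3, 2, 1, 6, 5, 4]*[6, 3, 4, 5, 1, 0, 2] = [0, 2, 1, 5, 4, 3, 6] 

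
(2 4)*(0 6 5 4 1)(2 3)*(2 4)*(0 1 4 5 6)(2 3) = (2 4)(3 5)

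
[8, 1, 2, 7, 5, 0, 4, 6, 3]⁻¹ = [5, 1, 2, 8, 6, 4, 7, 3, 0]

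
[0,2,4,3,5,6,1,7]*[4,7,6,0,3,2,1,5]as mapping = [0→4,1→6,2→3,3→0,4→2,5→1,6→7,7→5]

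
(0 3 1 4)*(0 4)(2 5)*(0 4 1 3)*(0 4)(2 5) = (0 4 1)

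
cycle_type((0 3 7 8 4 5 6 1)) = 8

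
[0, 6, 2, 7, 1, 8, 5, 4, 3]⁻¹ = [0, 4, 2, 8, 7, 6, 1, 3, 5]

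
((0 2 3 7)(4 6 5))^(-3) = (0 2 3 7)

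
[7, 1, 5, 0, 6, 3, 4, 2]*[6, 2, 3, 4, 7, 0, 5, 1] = [1, 2, 0, 6, 5, 4, 7, 3]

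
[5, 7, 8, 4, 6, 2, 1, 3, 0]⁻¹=[8, 6, 5, 7, 3, 0, 4, 1, 2]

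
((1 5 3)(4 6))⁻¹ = (1 3 5)(4 6)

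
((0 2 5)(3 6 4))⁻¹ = (0 5 2)(3 4 6)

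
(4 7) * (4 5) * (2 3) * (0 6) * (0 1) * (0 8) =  (0 6 1 8)(2 3)(4 7 5)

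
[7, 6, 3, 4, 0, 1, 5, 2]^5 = [0, 5, 2, 3, 4, 6, 1, 7]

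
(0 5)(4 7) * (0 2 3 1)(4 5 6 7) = (0 6 7 5 2 3 1)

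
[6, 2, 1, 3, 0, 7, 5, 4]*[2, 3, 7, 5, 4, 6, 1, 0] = [1, 7, 3, 5, 2, 0, 6, 4]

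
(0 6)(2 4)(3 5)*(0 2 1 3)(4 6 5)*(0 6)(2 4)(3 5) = (0 3 2)(1 5 6 4)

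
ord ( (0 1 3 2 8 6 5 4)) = 8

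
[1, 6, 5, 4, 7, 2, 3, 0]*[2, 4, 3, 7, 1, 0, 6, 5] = [4, 6, 0, 1, 5, 3, 7, 2]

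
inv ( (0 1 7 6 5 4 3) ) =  (0 3 4 5 6 7 1) 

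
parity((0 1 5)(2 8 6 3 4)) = even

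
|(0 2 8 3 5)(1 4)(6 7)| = 10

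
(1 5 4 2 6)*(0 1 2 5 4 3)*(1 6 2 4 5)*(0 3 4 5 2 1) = (0 6 5 4)(1 2)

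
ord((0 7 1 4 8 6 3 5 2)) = 9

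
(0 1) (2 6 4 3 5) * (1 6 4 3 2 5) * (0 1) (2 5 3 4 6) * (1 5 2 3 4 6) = (0 3) (1 5 4 2) 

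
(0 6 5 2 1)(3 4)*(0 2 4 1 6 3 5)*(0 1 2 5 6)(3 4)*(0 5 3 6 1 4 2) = (0 2 5 6 4 1 3)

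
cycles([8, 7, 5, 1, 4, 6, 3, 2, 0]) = (0 8)(1 7 2 5 6 3)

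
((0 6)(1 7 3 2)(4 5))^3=(0 6)(1 2 3 7)(4 5)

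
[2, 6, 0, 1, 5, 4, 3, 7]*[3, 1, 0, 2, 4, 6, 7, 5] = [0, 7, 3, 1, 6, 4, 2, 5]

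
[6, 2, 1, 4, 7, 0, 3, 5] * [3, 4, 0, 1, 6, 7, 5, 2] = [5, 0, 4, 6, 2, 3, 1, 7]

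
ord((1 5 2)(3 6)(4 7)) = 6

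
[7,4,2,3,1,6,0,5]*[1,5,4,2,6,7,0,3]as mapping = [0→3,1→6,2→4,3→2,4→5,5→0,6→1,7→7]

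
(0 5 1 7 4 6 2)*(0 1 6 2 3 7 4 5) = (1 4 2)(3 7 5 6)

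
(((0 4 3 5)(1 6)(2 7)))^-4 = ()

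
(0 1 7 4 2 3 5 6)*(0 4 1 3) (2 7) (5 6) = (0 3 6 4 7 1 2) 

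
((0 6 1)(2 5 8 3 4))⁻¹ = (0 1 6)(2 4 3 8 5)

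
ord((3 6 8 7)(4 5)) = 4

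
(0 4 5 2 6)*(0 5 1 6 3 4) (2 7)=(1 6 5 7 2 3 4) 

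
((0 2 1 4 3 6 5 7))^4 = (0 3)(1 5)(2 6)(4 7)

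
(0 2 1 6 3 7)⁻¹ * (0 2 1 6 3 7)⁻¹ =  (0 3 1)(2 7 6)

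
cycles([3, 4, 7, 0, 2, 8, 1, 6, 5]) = (0 3)(1 4 2 7 6)(5 8)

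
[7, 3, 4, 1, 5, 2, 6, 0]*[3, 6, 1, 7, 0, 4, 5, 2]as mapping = [0→2, 1→7, 2→0, 3→6, 4→4, 5→1, 6→5, 7→3]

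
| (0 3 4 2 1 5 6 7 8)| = 9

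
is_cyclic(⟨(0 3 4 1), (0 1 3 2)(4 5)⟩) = no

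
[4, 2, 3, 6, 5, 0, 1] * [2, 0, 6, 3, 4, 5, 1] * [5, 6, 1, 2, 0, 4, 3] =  [0, 3, 2, 6, 4, 1, 5]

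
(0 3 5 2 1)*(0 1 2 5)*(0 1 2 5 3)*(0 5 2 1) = (0 5 3) 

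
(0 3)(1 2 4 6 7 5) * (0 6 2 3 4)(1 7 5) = (0 4 2)(1 3 6 5 7)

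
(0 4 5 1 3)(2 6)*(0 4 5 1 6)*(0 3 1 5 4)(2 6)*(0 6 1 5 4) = (1 5 2 3 6)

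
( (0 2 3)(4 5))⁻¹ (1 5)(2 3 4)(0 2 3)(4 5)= (0 5 3)(1 4)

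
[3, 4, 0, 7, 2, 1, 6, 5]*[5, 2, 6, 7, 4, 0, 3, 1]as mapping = [0→7, 1→4, 2→5, 3→1, 4→6, 5→2, 6→3, 7→0]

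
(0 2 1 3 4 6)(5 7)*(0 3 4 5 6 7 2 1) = (0 1 4 7 6 3 5 2)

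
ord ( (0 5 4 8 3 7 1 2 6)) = 9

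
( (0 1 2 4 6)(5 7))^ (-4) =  (0 1 2 4 6)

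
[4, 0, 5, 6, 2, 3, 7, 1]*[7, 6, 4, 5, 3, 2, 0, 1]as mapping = [0→3, 1→7, 2→2, 3→0, 4→4, 5→5, 6→1, 7→6]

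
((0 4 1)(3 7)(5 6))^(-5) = (0 4 1)(3 7)(5 6)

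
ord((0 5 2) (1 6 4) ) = 3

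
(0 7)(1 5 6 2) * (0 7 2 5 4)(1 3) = (0 2 3 1 4)(5 6)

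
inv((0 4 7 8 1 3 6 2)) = (0 2 6 3 1 8 7 4)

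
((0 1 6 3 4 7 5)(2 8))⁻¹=(0 5 7 4 3 6 1)(2 8)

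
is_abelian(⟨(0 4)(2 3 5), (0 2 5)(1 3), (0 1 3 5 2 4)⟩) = no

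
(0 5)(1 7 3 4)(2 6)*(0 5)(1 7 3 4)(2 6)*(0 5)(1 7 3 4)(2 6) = (0 5)(1 4 3 7)(2 6)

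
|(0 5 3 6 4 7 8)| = 7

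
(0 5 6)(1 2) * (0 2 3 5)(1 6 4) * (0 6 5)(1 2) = (0 6 1 3)(2 5 4)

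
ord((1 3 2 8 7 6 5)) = 7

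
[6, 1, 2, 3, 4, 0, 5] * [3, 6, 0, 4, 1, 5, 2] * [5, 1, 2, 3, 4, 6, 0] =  [2, 0, 5, 4, 1, 3, 6]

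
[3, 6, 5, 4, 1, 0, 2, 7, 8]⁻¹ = [5, 4, 6, 0, 3, 2, 1, 7, 8]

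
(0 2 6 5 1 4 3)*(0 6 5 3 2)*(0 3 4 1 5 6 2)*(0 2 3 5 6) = (0 5 6 4 2)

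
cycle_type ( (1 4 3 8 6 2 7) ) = 7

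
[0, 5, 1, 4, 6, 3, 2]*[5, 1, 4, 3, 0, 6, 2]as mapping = [0→5, 1→6, 2→1, 3→0, 4→2, 5→3, 6→4]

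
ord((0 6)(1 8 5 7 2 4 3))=14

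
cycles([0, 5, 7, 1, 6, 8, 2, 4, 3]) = (1 5 8 3)(2 7 4 6)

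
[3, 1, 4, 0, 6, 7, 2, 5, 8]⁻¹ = [3, 1, 6, 0, 2, 7, 4, 5, 8]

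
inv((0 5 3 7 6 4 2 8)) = (0 8 2 4 6 7 3 5)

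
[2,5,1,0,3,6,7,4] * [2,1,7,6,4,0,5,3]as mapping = [0→7,1→0,2→1,3→2,4→6,5→5,6→3,7→4]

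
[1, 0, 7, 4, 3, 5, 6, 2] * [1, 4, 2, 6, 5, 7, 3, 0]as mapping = [0→4, 1→1, 2→0, 3→5, 4→6, 5→7, 6→3, 7→2]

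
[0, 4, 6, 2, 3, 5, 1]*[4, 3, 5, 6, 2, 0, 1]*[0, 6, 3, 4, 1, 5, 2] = [1, 3, 6, 5, 2, 0, 4]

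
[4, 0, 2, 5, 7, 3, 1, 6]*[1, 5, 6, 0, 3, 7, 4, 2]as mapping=[0→3, 1→1, 2→6, 3→7, 4→2, 5→0, 6→5, 7→4]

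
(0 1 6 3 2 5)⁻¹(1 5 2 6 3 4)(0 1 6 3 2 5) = (0 5 3 2 4 6)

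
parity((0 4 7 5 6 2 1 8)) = odd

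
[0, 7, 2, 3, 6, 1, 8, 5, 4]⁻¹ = [0, 5, 2, 3, 8, 7, 4, 1, 6]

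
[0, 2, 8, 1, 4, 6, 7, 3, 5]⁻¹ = [0, 3, 1, 7, 4, 8, 5, 6, 2]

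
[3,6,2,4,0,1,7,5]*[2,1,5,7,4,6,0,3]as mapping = [0→7,1→0,2→5,3→4,4→2,5→1,6→3,7→6]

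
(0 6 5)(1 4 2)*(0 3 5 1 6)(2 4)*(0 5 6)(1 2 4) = (0 5 3 6 2)(1 4)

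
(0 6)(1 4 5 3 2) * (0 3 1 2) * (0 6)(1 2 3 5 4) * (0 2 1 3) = (0 2)(1 3 6 5)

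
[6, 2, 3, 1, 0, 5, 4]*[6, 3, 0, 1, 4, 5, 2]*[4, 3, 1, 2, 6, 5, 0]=[1, 4, 3, 2, 0, 5, 6]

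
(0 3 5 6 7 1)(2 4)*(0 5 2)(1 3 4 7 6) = (0 4)(1 5)(2 7 3)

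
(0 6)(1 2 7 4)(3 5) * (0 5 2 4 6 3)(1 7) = (0 3 2 1 4 7 6 5)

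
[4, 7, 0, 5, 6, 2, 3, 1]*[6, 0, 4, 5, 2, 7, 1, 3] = [2, 3, 6, 7, 1, 4, 5, 0] 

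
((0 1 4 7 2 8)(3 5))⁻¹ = (0 8 2 7 4 1)(3 5)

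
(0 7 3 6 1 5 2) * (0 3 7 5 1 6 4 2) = (0 5)(2 3 4)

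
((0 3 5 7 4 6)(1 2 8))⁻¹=(0 6 4 7 5 3)(1 8 2)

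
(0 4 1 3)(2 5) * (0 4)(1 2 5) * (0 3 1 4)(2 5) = (0 3)(2 4 5)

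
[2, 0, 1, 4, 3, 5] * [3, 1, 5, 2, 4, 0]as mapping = [0→5, 1→3, 2→1, 3→4, 4→2, 5→0]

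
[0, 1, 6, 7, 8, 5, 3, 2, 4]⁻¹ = [0, 1, 7, 6, 8, 5, 2, 3, 4]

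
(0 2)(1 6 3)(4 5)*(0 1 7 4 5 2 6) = (0 6 3 7 4 2 1)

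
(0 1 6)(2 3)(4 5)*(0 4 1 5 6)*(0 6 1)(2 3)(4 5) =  (0 4 1 6 5)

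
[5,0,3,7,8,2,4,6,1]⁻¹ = [1,8,5,2,6,0,7,3,4]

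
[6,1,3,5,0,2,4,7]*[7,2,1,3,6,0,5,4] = [5,2,3,0,7,1,6,4]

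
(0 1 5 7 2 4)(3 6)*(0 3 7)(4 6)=(0 1 5)(2 6 7)(3 4)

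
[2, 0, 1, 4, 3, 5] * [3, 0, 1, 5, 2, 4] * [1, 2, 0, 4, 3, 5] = [2, 4, 1, 0, 5, 3]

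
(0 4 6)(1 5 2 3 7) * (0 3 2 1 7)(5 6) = (0 4 5 1 6 3)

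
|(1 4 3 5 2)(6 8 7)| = 15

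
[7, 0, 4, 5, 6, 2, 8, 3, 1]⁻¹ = [1, 8, 5, 7, 2, 3, 4, 0, 6]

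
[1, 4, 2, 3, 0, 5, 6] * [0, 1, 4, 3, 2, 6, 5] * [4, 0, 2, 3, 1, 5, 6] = [0, 2, 1, 3, 4, 6, 5]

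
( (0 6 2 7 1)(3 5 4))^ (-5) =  (3 5 4)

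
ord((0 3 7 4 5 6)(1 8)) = 6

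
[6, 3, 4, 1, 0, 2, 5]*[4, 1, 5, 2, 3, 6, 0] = [0, 2, 3, 1, 4, 5, 6]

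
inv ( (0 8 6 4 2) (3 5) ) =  (0 2 4 6 8) (3 5) 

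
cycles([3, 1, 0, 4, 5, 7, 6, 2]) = (0 3 4 5 7 2)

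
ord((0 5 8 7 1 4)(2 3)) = 6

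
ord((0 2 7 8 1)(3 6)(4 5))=10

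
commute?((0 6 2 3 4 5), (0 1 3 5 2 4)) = no:(0 6 2 3 4 5) * (0 1 3 5 2 4) = (0 6 4 2 5 1 3), (0 1 3 5 2 4) * (0 6 2 3 4 5) = (0 1 4 6 2 5 3)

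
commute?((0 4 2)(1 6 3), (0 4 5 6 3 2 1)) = no:(0 4 2)(1 6 3) * (0 4 5 6 3 2 1) = (0 5 6 2 4 1 3), (0 4 5 6 3 2 1) * (0 4 2)(1 6 3) = (0 2 6 1 4 5 3)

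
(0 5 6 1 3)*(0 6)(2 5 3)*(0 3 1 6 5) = (0 1 2)(3 5)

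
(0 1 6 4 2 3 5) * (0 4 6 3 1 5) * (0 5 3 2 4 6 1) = (0 3 5 6 1 2)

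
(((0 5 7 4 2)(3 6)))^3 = (0 4 5 2 7)(3 6)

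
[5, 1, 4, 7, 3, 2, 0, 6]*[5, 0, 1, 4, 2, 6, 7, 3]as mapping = [0→6, 1→0, 2→2, 3→3, 4→4, 5→1, 6→5, 7→7]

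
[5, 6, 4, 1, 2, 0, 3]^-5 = [5, 6, 4, 1, 2, 0, 3]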